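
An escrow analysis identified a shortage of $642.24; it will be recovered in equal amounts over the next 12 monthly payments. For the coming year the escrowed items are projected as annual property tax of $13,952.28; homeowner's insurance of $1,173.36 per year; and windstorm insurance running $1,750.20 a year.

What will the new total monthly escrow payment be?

$1,459.84

Property tax: $13,952.28 per year
Homeowner's insurance: $1,173.36 per year
Windstorm insurance: $1,750.20 per year
Total annual escrow = $13,952.28 + $1,173.36 + $1,750.20 = $16,875.84
Base monthly escrow = $16,875.84 / 12 = $1,406.32
Shortage spread = $642.24 / 12 = $53.52/mo
New monthly escrow = $1,406.32 + $53.52 = $1,459.84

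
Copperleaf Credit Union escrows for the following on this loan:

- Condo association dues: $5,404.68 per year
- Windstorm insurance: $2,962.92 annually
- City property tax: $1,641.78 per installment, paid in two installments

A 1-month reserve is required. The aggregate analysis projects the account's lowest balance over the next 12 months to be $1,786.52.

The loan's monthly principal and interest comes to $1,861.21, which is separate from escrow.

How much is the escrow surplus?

Condo association dues = $5,404.68/yr
Windstorm insurance = $2,962.92/yr
City property tax = $1,641.78 × 2 = $3,283.56/yr
Total per year = $5,404.68 + $2,962.92 + $3,283.56 = $11,651.16
Monthly = $11,651.16 ÷ 12 = $970.93
Required reserve = 1 × $970.93 = $970.93
Surplus = $1,786.52 − $970.93 = $815.59

$815.59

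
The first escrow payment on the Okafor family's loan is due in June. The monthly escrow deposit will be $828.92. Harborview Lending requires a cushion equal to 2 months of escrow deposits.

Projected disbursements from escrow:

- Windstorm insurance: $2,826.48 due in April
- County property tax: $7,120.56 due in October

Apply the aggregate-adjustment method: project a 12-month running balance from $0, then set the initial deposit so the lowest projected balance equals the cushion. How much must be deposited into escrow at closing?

$4,633.80

Cushion = 2 × $828.92 = $1,657.84
Trial balance (start $0, +$828.92 each month, − disbursements):
  Jun: +$828.92 → $828.92
  Jul: +$828.92 → $1,657.84
  Aug: +$828.92 → $2,486.76
  Sep: +$828.92 → $3,315.68
  Oct: +$828.92 − $7,120.56 → -$2,975.96
  Nov: +$828.92 → -$2,147.04
  Dec: +$828.92 → -$1,318.12
  Jan: +$828.92 → -$489.20
  Feb: +$828.92 → $339.72
  Mar: +$828.92 → $1,168.64
  Apr: +$828.92 − $2,826.48 → -$828.92
  May: +$828.92 → $0.00
Lowest trial balance = -$2,975.96 (Oct)
Initial deposit = cushion − low point = $1,657.84 − (-$2,975.96) = $4,633.80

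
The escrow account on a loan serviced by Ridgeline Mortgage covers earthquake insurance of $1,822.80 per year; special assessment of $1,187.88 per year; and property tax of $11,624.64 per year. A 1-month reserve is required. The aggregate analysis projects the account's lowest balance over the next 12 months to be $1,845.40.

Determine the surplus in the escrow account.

$625.79

Earthquake insurance — $1,822.80
Special assessment — $1,187.88
Property tax — $11,624.64
Combined annual = $1,822.80 + $1,187.88 + $11,624.64 = $14,635.32
Monthly = $14,635.32 / 12 = $1,219.61
Required reserve = 1 × $1,219.61 = $1,219.61
Surplus = $1,845.40 − $1,219.61 = $625.79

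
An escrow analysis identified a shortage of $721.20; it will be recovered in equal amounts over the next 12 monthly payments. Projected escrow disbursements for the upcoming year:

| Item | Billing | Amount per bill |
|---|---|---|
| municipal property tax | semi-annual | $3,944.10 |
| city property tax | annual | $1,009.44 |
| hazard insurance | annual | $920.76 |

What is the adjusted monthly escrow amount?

$878.30

Municipal property tax: $3,944.10 × 2 = $7,888.20
City property tax: $1,009.44
Hazard insurance: $920.76
Total per year = $9,818.40
Base monthly escrow = $9,818.40 / 12 = $818.20
Shortage spread = $721.20 / 12 = $60.10/mo
Adjusted monthly = $818.20 + $60.10 = $878.30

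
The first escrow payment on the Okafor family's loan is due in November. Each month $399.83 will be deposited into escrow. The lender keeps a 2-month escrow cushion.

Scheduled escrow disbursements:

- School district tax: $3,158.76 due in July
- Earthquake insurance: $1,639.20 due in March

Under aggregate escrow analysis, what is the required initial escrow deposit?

Cushion = 2 × $399.83 = $799.66
Trial balance (start $0, +$399.83 each month, − disbursements):
  Nov: +$399.83 → $399.83
  Dec: +$399.83 → $799.66
  Jan: +$399.83 → $1,199.49
  Feb: +$399.83 → $1,599.32
  Mar: +$399.83 − $1,639.20 → $359.95
  Apr: +$399.83 → $759.78
  May: +$399.83 → $1,159.61
  Jun: +$399.83 → $1,559.44
  Jul: +$399.83 − $3,158.76 → -$1,199.49
  Aug: +$399.83 → -$799.66
  Sep: +$399.83 → -$399.83
  Oct: +$399.83 → $0.00
Lowest trial balance = -$1,199.49 (Jul)
Initial deposit = cushion − low point = $799.66 − (-$1,199.49) = $1,999.15

$1,999.15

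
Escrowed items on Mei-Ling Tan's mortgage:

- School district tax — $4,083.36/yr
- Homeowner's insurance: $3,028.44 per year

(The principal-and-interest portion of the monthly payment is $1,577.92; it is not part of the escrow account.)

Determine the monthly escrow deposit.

School district tax — $4,083.36
Homeowner's insurance — $3,028.44
Combined annual = $7,111.80
Base monthly escrow = $7,111.80 / 12 = $592.65

$592.65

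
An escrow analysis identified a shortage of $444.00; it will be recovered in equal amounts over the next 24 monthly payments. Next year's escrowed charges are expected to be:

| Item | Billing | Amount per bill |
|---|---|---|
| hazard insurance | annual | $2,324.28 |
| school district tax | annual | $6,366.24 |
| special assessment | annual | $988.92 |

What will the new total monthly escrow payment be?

Hazard insurance: $2,324.28
School district tax: $6,366.24
Special assessment: $988.92
Annual escrow total = $2,324.28 + $6,366.24 + $988.92 = $9,679.44
Monthly escrow = $9,679.44 / 12 = $806.62
Shortage spread = $444.00 / 24 = $18.50/mo
New monthly escrow = $806.62 + $18.50 = $825.12

$825.12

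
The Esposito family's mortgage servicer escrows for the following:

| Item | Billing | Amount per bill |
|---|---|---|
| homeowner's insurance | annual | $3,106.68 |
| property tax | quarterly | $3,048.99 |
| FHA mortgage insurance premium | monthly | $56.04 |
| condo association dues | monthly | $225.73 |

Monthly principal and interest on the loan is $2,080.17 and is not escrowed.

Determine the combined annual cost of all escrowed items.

$18,683.88

Homeowner's insurance: $3,106.68 annually
Property tax: $3,048.99 × 4 = $12,195.96 annually
FHA mortgage insurance premium: $56.04 × 12 = $672.48 annually
Condo association dues: $225.73 × 12 = $2,708.76 annually
Yearly total = $3,106.68 + $12,195.96 + $672.48 + $2,708.76 = $18,683.88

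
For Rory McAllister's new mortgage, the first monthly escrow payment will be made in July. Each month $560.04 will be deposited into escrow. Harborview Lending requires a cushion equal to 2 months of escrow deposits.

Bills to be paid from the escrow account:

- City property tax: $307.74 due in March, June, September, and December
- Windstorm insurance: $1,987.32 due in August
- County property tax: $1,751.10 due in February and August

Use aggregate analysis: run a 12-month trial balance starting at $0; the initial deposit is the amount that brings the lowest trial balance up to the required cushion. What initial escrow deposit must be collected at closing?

$3,738.42

Cushion = 2 × $560.04 = $1,120.08
Trial balance (start $0, +$560.04 each month, − disbursements):
  Jul: +$560.04 → $560.04
  Aug: +$560.04 − $3,738.42 → -$2,618.34
  Sep: +$560.04 − $307.74 → -$2,366.04
  Oct: +$560.04 → -$1,806.00
  Nov: +$560.04 → -$1,245.96
  Dec: +$560.04 − $307.74 → -$993.66
  Jan: +$560.04 → -$433.62
  Feb: +$560.04 − $1,751.10 → -$1,624.68
  Mar: +$560.04 − $307.74 → -$1,372.38
  Apr: +$560.04 → -$812.34
  May: +$560.04 → -$252.30
  Jun: +$560.04 − $307.74 → $0.00
Lowest trial balance = -$2,618.34 (Aug)
Initial deposit = cushion − low point = $1,120.08 − (-$2,618.34) = $3,738.42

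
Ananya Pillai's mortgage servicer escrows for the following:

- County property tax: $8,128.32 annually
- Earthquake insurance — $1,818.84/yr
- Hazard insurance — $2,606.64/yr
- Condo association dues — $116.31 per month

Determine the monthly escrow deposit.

County property tax: $8,128.32 annually
Earthquake insurance: $1,818.84 annually
Hazard insurance: $2,606.64 annually
Condo association dues: $116.31 × 12 = $1,395.72 annually
Total per year = $13,949.52
Base monthly escrow = $13,949.52 ÷ 12 = $1,162.46

$1,162.46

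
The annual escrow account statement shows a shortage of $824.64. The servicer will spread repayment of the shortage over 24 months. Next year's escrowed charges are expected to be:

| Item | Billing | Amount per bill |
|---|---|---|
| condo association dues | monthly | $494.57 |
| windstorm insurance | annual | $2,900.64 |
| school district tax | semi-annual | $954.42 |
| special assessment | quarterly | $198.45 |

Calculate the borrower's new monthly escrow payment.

Condo association dues — $494.57 × 12 = $5,934.84 per year
Windstorm insurance — $2,900.64 per year
School district tax — $954.42 × 2 = $1,908.84 per year
Special assessment — $198.45 × 4 = $793.80 per year
Total annual escrow = $11,538.12
Monthly escrow = $11,538.12 ÷ 12 = $961.51
Monthly shortage recovery: $824.64 / 24 = $34.36
Adjusted monthly = $961.51 + $34.36 = $995.87

$995.87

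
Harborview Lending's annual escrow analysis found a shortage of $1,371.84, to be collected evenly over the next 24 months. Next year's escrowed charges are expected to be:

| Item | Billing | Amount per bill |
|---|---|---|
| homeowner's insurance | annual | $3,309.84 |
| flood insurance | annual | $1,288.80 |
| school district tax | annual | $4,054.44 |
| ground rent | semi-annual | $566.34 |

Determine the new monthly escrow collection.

Homeowner's insurance: $3,309.84
Flood insurance: $1,288.80
School district tax: $4,054.44
Ground rent: $566.34 × 2 = $1,132.68
Total annual escrow = $3,309.84 + $1,288.80 + $4,054.44 + $1,132.68 = $9,785.76
Monthly escrow = $9,785.76 ÷ 12 = $815.48
Shortage per month = $1,371.84 / 24 = $57.16
New monthly escrow = $815.48 + $57.16 = $872.64

$872.64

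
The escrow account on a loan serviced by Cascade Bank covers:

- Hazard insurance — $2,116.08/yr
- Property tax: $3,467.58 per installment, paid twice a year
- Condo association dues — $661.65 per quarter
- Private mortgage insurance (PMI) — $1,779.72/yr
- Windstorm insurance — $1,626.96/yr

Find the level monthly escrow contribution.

Hazard insurance — $2,116.08 annually
Property tax — $3,467.58 × 2 = $6,935.16 annually
Condo association dues — $661.65 × 4 = $2,646.60 annually
Private mortgage insurance (PMI) — $1,779.72 annually
Windstorm insurance — $1,626.96 annually
Yearly total = $2,116.08 + $6,935.16 + $2,646.60 + $1,779.72 + $1,626.96 = $15,104.52
Base monthly escrow = $15,104.52 ÷ 12 = $1,258.71

$1,258.71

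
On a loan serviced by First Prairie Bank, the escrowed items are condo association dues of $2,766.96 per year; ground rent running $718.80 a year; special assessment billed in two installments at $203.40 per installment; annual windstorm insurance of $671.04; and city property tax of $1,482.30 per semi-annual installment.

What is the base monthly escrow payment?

$627.35

Condo association dues — $2,766.96
Ground rent — $718.80
Special assessment — $203.40 × 2 = $406.80
Windstorm insurance — $671.04
City property tax — $1,482.30 × 2 = $2,964.60
Yearly total = $7,528.20
Monthly escrow = $7,528.20 ÷ 12 = $627.35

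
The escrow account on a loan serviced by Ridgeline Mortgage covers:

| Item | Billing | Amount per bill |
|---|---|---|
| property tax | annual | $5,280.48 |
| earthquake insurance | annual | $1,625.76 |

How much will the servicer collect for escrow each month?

Property tax = $5,280.48
Earthquake insurance = $1,625.76
Total per year = $5,280.48 + $1,625.76 = $6,906.24
Monthly = $6,906.24 ÷ 12 = $575.52

$575.52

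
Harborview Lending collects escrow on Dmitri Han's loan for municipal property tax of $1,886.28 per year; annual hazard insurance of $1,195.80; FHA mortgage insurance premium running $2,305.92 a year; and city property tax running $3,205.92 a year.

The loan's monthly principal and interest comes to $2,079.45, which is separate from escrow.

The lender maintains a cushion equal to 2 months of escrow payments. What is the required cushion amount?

Municipal property tax = $1,886.28
Hazard insurance = $1,195.80
FHA mortgage insurance premium = $2,305.92
City property tax = $3,205.92
Yearly total = $8,593.92
Monthly = $8,593.92 / 12 = $716.16
Reserve = 2 × $716.16 = $1,432.32

$1,432.32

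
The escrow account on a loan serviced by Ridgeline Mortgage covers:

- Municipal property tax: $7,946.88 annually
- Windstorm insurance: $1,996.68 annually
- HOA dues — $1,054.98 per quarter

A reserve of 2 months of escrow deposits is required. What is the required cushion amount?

$2,360.58

Municipal property tax — $7,946.88/yr
Windstorm insurance — $1,996.68/yr
HOA dues — $1,054.98 × 4 = $4,219.92/yr
Yearly total = $14,163.48
Base monthly escrow = $14,163.48 ÷ 12 = $1,180.29
Required cushion = 2 × $1,180.29 = $2,360.58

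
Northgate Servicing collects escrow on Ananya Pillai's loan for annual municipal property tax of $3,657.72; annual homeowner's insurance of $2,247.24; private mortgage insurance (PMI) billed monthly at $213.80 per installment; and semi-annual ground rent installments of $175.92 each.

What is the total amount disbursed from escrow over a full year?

$8,822.40

Municipal property tax = $3,657.72/yr
Homeowner's insurance = $2,247.24/yr
Private mortgage insurance (PMI) = $213.80 × 12 = $2,565.60/yr
Ground rent = $175.92 × 2 = $351.84/yr
Yearly total = $8,822.40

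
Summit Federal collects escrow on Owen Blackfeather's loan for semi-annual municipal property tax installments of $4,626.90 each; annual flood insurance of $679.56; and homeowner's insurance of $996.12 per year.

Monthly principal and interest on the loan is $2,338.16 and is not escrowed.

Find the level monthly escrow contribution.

$910.79

Municipal property tax — $4,626.90 × 2 = $9,253.80/yr
Flood insurance — $679.56/yr
Homeowner's insurance — $996.12/yr
Annual escrow total = $9,253.80 + $679.56 + $996.12 = $10,929.48
Base monthly escrow = $10,929.48 / 12 = $910.79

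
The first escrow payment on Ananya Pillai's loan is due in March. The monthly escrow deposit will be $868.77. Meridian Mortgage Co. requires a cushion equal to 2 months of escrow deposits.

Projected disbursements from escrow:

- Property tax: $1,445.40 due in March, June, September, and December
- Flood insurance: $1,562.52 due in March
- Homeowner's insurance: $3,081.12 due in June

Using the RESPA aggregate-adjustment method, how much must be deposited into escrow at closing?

Cushion = 2 × $868.77 = $1,737.54
Trial balance (start $0, +$868.77 each month, − disbursements):
  Mar: +$868.77 − $3,007.92 → -$2,139.15
  Apr: +$868.77 → -$1,270.38
  May: +$868.77 → -$401.61
  Jun: +$868.77 − $4,526.52 → -$4,059.36
  Jul: +$868.77 → -$3,190.59
  Aug: +$868.77 → -$2,321.82
  Sep: +$868.77 − $1,445.40 → -$2,898.45
  Oct: +$868.77 → -$2,029.68
  Nov: +$868.77 → -$1,160.91
  Dec: +$868.77 − $1,445.40 → -$1,737.54
  Jan: +$868.77 → -$868.77
  Feb: +$868.77 → $0.00
Lowest trial balance = -$4,059.36 (Jun)
Initial deposit = cushion − low point = $1,737.54 − (-$4,059.36) = $5,796.90

$5,796.90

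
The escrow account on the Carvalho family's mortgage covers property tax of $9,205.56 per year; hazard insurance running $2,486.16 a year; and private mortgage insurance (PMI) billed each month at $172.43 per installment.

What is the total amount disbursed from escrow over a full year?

Property tax: $9,205.56 annually
Hazard insurance: $2,486.16 annually
Private mortgage insurance (PMI): $172.43 × 12 = $2,069.16 annually
Total annual escrow = $9,205.56 + $2,486.16 + $2,069.16 = $13,760.88

$13,760.88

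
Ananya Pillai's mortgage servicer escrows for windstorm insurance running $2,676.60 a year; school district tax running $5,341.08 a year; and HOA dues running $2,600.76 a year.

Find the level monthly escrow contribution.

$884.87

Windstorm insurance — $2,676.60 per year
School district tax — $5,341.08 per year
HOA dues — $2,600.76 per year
Total annual escrow = $2,676.60 + $5,341.08 + $2,600.76 = $10,618.44
Per month = $10,618.44 ÷ 12 = $884.87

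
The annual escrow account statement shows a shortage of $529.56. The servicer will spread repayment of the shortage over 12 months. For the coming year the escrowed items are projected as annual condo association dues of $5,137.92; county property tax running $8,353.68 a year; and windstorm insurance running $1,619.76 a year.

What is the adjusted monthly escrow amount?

$1,303.41

Condo association dues: $5,137.92 annually
County property tax: $8,353.68 annually
Windstorm insurance: $1,619.76 annually
Yearly total = $5,137.92 + $8,353.68 + $1,619.76 = $15,111.36
Per month = $15,111.36 ÷ 12 = $1,259.28
Shortage spread = $529.56 / 12 = $44.13/mo
Adjusted monthly = $1,259.28 + $44.13 = $1,303.41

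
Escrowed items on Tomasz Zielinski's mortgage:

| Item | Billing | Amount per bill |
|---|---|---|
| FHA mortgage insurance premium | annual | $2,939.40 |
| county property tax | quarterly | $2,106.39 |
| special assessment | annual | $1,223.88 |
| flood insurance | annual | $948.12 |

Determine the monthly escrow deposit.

$1,128.08

FHA mortgage insurance premium: $2,939.40 annually
County property tax: $2,106.39 × 4 = $8,425.56 annually
Special assessment: $1,223.88 annually
Flood insurance: $948.12 annually
Yearly total = $2,939.40 + $8,425.56 + $1,223.88 + $948.12 = $13,536.96
Base monthly escrow = $13,536.96 ÷ 12 = $1,128.08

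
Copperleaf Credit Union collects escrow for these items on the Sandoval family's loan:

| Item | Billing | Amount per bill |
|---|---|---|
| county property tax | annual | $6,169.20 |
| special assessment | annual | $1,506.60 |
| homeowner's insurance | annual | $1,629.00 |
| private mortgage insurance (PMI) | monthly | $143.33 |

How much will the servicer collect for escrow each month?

$918.73

County property tax: $6,169.20 per year
Special assessment: $1,506.60 per year
Homeowner's insurance: $1,629.00 per year
Private mortgage insurance (PMI): $143.33 × 12 = $1,719.96 per year
Annual escrow total = $11,024.76
Monthly = $11,024.76 ÷ 12 = $918.73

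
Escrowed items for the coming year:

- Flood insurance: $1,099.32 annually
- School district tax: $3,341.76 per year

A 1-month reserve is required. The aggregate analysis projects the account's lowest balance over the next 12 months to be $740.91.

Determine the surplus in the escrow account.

$370.82

Flood insurance — $1,099.32 per year
School district tax — $3,341.76 per year
Annual escrow total = $1,099.32 + $3,341.76 = $4,441.08
Monthly escrow = $4,441.08 / 12 = $370.09
Required cushion = 1 × $370.09 = $370.09
Surplus = $740.91 − $370.09 = $370.82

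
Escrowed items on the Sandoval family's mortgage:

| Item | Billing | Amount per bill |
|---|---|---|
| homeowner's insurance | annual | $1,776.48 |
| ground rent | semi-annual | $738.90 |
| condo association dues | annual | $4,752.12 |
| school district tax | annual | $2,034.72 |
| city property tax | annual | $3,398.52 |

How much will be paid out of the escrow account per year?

Homeowner's insurance: $1,776.48/yr
Ground rent: $738.90 × 2 = $1,477.80/yr
Condo association dues: $4,752.12/yr
School district tax: $2,034.72/yr
City property tax: $3,398.52/yr
Combined annual = $1,776.48 + $1,477.80 + $4,752.12 + $2,034.72 + $3,398.52 = $13,439.64

$13,439.64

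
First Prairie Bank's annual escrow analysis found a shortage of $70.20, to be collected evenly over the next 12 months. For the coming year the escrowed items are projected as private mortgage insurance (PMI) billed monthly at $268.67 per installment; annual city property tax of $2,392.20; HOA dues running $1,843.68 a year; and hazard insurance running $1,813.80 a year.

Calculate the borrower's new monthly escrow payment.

Private mortgage insurance (PMI) — $268.67 × 12 = $3,224.04/yr
City property tax — $2,392.20/yr
HOA dues — $1,843.68/yr
Hazard insurance — $1,813.80/yr
Total per year = $9,273.72
Base monthly escrow = $9,273.72 / 12 = $772.81
Shortage per month = $70.20 ÷ 12 = $5.85
New monthly escrow = $772.81 + $5.85 = $778.66

$778.66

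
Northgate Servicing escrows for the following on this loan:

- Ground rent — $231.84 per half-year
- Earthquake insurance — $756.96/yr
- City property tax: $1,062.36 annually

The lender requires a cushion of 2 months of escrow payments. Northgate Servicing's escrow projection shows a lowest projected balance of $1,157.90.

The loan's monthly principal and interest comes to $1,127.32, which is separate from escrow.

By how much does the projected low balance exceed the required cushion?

$777.40

Ground rent: $231.84 × 2 = $463.68/yr
Earthquake insurance: $756.96/yr
City property tax: $1,062.36/yr
Total per year = $2,283.00
Monthly = $2,283.00 ÷ 12 = $190.25
Required cushion = 2 × $190.25 = $380.50
Excess over cushion: $1,157.90 − $380.50 = $777.40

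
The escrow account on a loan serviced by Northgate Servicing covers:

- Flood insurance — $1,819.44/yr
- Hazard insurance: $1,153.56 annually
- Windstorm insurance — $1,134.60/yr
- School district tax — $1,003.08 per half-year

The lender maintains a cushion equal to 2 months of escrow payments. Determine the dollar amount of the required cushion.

$1,018.96

Flood insurance = $1,819.44 annually
Hazard insurance = $1,153.56 annually
Windstorm insurance = $1,134.60 annually
School district tax = $1,003.08 × 2 = $2,006.16 annually
Annual escrow total = $1,819.44 + $1,153.56 + $1,134.60 + $2,006.16 = $6,113.76
Monthly = $6,113.76 ÷ 12 = $509.48
Required cushion = 2 × $509.48 = $1,018.96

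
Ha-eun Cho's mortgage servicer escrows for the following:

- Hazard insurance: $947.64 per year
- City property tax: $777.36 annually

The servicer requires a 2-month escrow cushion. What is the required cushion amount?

Hazard insurance — $947.64
City property tax — $777.36
Total annual escrow = $947.64 + $777.36 = $1,725.00
Monthly escrow = $1,725.00 / 12 = $143.75
Required cushion = 2 × $143.75 = $287.50

$287.50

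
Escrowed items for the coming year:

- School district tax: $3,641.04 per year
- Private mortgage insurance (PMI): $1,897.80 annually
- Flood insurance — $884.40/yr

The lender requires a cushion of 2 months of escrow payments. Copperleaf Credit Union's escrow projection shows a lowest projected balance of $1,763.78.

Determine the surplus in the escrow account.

School district tax: $3,641.04/yr
Private mortgage insurance (PMI): $1,897.80/yr
Flood insurance: $884.40/yr
Yearly total = $3,641.04 + $1,897.80 + $884.40 = $6,423.24
Monthly = $6,423.24 ÷ 12 = $535.27
Cushion = 2 × $535.27 = $1,070.54
Excess over cushion: $1,763.78 − $1,070.54 = $693.24

$693.24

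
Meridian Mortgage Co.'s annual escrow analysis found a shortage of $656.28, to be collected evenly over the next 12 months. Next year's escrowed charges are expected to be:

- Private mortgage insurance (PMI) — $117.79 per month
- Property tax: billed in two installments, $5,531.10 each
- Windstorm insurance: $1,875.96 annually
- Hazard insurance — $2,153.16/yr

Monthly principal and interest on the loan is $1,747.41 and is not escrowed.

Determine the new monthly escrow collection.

Private mortgage insurance (PMI): $117.79 × 12 = $1,413.48 per year
Property tax: $5,531.10 × 2 = $11,062.20 per year
Windstorm insurance: $1,875.96 per year
Hazard insurance: $2,153.16 per year
Total per year = $1,413.48 + $11,062.20 + $1,875.96 + $2,153.16 = $16,504.80
Monthly = $16,504.80 / 12 = $1,375.40
Monthly shortage recovery: $656.28 / 12 = $54.69
Adjusted monthly = $1,375.40 + $54.69 = $1,430.09

$1,430.09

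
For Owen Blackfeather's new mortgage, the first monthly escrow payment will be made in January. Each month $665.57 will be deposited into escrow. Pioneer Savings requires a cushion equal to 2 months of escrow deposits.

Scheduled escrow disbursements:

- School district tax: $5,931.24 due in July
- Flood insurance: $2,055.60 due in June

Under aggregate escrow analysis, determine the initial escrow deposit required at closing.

$4,658.99

Cushion = 2 × $665.57 = $1,331.14
Trial balance (start $0, +$665.57 each month, − disbursements):
  Jan: +$665.57 → $665.57
  Feb: +$665.57 → $1,331.14
  Mar: +$665.57 → $1,996.71
  Apr: +$665.57 → $2,662.28
  May: +$665.57 → $3,327.85
  Jun: +$665.57 − $2,055.60 → $1,937.82
  Jul: +$665.57 − $5,931.24 → -$3,327.85
  Aug: +$665.57 → -$2,662.28
  Sep: +$665.57 → -$1,996.71
  Oct: +$665.57 → -$1,331.14
  Nov: +$665.57 → -$665.57
  Dec: +$665.57 → $0.00
Lowest trial balance = -$3,327.85 (Jul)
Initial deposit = cushion − low point = $1,331.14 − (-$3,327.85) = $4,658.99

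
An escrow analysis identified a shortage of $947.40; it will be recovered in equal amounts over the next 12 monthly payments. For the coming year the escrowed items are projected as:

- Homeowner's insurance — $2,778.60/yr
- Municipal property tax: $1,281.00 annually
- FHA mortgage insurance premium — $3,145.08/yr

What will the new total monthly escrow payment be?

Homeowner's insurance: $2,778.60/yr
Municipal property tax: $1,281.00/yr
FHA mortgage insurance premium: $3,145.08/yr
Total per year = $2,778.60 + $1,281.00 + $3,145.08 = $7,204.68
Per month = $7,204.68 ÷ 12 = $600.39
Shortage per month = $947.40 / 12 = $78.95
Adjusted monthly = $600.39 + $78.95 = $679.34

$679.34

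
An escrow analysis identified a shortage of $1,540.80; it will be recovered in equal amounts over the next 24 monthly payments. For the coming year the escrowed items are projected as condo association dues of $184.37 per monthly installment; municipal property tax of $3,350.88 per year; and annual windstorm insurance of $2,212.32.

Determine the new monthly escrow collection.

$712.17

Condo association dues — $184.37 × 12 = $2,212.44 per year
Municipal property tax — $3,350.88 per year
Windstorm insurance — $2,212.32 per year
Combined annual = $7,775.64
Base monthly escrow = $7,775.64 / 12 = $647.97
Shortage per month = $1,540.80 / 24 = $64.20
Adjusted monthly = $647.97 + $64.20 = $712.17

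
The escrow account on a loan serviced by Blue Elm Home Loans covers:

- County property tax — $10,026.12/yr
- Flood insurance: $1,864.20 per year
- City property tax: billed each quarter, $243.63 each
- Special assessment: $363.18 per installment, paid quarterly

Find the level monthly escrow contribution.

County property tax: $10,026.12 annually
Flood insurance: $1,864.20 annually
City property tax: $243.63 × 4 = $974.52 annually
Special assessment: $363.18 × 4 = $1,452.72 annually
Annual escrow total = $14,317.56
Base monthly escrow = $14,317.56 ÷ 12 = $1,193.13

$1,193.13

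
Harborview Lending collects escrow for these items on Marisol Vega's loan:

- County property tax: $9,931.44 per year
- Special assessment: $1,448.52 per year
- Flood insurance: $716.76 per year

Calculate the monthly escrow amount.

$1,008.06

County property tax = $9,931.44 per year
Special assessment = $1,448.52 per year
Flood insurance = $716.76 per year
Combined annual = $9,931.44 + $1,448.52 + $716.76 = $12,096.72
Per month = $12,096.72 ÷ 12 = $1,008.06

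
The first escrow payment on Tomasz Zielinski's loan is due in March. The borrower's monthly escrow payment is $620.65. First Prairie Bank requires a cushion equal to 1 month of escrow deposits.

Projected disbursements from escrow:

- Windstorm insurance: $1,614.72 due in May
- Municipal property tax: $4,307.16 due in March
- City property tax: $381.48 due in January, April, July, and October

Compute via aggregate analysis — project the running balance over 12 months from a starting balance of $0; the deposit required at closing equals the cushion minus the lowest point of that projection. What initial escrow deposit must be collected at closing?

$5,062.06

Cushion = 1 × $620.65 = $620.65
Trial balance (start $0, +$620.65 each month, − disbursements):
  Mar: +$620.65 − $4,307.16 → -$3,686.51
  Apr: +$620.65 − $381.48 → -$3,447.34
  May: +$620.65 − $1,614.72 → -$4,441.41
  Jun: +$620.65 → -$3,820.76
  Jul: +$620.65 − $381.48 → -$3,581.59
  Aug: +$620.65 → -$2,960.94
  Sep: +$620.65 → -$2,340.29
  Oct: +$620.65 − $381.48 → -$2,101.12
  Nov: +$620.65 → -$1,480.47
  Dec: +$620.65 → -$859.82
  Jan: +$620.65 − $381.48 → -$620.65
  Feb: +$620.65 → $0.00
Lowest trial balance = -$4,441.41 (May)
Initial deposit = cushion − low point = $620.65 − (-$4,441.41) = $5,062.06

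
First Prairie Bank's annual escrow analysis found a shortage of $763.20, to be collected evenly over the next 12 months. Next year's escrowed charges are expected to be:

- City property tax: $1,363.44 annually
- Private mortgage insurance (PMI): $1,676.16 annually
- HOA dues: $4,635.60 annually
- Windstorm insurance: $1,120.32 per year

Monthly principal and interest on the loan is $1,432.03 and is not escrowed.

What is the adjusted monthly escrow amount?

City property tax: $1,363.44
Private mortgage insurance (PMI): $1,676.16
HOA dues: $4,635.60
Windstorm insurance: $1,120.32
Combined annual = $8,795.52
Monthly escrow = $8,795.52 / 12 = $732.96
Shortage spread = $763.20 / 12 = $63.60/mo
Adjusted monthly = $732.96 + $63.60 = $796.56

$796.56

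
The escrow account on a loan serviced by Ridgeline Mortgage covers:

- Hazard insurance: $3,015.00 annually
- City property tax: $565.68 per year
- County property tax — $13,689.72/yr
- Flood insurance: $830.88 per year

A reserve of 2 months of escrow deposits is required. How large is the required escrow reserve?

$3,016.88

Hazard insurance: $3,015.00 annually
City property tax: $565.68 annually
County property tax: $13,689.72 annually
Flood insurance: $830.88 annually
Yearly total = $18,101.28
Monthly escrow = $18,101.28 ÷ 12 = $1,508.44
Required cushion = 2 × $1,508.44 = $3,016.88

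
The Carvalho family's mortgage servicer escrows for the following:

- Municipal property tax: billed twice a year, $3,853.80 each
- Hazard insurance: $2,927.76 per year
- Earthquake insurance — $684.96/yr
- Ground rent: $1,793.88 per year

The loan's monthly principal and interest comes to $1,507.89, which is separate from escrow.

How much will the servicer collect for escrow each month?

Municipal property tax: $3,853.80 × 2 = $7,707.60 annually
Hazard insurance: $2,927.76 annually
Earthquake insurance: $684.96 annually
Ground rent: $1,793.88 annually
Total per year = $7,707.60 + $2,927.76 + $684.96 + $1,793.88 = $13,114.20
Base monthly escrow = $13,114.20 ÷ 12 = $1,092.85

$1,092.85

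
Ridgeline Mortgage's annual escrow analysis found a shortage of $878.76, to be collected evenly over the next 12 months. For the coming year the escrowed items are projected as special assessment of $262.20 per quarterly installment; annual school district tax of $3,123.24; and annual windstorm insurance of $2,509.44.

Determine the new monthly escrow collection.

$630.02

Special assessment = $262.20 × 4 = $1,048.80
School district tax = $3,123.24
Windstorm insurance = $2,509.44
Total per year = $6,681.48
Monthly = $6,681.48 / 12 = $556.79
Shortage per month = $878.76 ÷ 12 = $73.23
New monthly escrow = $556.79 + $73.23 = $630.02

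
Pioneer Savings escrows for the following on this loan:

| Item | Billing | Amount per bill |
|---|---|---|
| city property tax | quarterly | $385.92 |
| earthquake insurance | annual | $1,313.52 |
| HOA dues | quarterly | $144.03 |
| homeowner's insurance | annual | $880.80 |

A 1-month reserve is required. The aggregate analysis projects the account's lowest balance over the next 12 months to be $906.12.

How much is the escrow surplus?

$546.61

City property tax: $385.92 × 4 = $1,543.68/yr
Earthquake insurance: $1,313.52/yr
HOA dues: $144.03 × 4 = $576.12/yr
Homeowner's insurance: $880.80/yr
Total annual escrow = $1,543.68 + $1,313.52 + $576.12 + $880.80 = $4,314.12
Per month = $4,314.12 / 12 = $359.51
Cushion = 1 × $359.51 = $359.51
Surplus = $906.12 − $359.51 = $546.61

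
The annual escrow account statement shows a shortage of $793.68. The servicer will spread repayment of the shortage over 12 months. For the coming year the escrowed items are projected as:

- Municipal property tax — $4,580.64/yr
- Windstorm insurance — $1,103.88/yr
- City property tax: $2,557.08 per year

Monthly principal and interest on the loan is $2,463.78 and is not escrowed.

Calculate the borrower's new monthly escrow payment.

$752.94

Municipal property tax: $4,580.64 annually
Windstorm insurance: $1,103.88 annually
City property tax: $2,557.08 annually
Annual escrow total = $4,580.64 + $1,103.88 + $2,557.08 = $8,241.60
Monthly escrow = $8,241.60 / 12 = $686.80
Monthly shortage recovery: $793.68 ÷ 12 = $66.14
New monthly escrow = $686.80 + $66.14 = $752.94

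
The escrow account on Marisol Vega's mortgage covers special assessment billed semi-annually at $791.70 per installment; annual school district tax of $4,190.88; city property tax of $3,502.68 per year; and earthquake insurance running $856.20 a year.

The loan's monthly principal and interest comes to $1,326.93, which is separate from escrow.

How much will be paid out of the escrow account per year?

$10,133.16

Special assessment = $791.70 × 2 = $1,583.40 annually
School district tax = $4,190.88 annually
City property tax = $3,502.68 annually
Earthquake insurance = $856.20 annually
Combined annual = $10,133.16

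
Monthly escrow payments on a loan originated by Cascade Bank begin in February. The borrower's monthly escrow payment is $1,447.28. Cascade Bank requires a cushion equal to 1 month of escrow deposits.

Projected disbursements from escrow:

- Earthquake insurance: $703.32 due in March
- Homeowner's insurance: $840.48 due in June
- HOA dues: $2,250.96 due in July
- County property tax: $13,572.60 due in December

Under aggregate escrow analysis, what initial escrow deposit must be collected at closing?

Cushion = 1 × $1,447.28 = $1,447.28
Trial balance (start $0, +$1,447.28 each month, − disbursements):
  Feb: +$1,447.28 → $1,447.28
  Mar: +$1,447.28 − $703.32 → $2,191.24
  Apr: +$1,447.28 → $3,638.52
  May: +$1,447.28 → $5,085.80
  Jun: +$1,447.28 − $840.48 → $5,692.60
  Jul: +$1,447.28 − $2,250.96 → $4,888.92
  Aug: +$1,447.28 → $6,336.20
  Sep: +$1,447.28 → $7,783.48
  Oct: +$1,447.28 → $9,230.76
  Nov: +$1,447.28 → $10,678.04
  Dec: +$1,447.28 − $13,572.60 → -$1,447.28
  Jan: +$1,447.28 → $0.00
Lowest trial balance = -$1,447.28 (Dec)
Initial deposit = cushion − low point = $1,447.28 − (-$1,447.28) = $2,894.56

$2,894.56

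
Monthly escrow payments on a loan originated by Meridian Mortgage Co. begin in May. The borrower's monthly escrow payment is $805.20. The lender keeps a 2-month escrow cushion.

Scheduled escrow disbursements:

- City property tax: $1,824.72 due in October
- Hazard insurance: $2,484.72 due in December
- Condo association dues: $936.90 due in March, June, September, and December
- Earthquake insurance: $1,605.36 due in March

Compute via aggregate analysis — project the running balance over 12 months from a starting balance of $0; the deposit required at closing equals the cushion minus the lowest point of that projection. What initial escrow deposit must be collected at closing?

$2,415.60

Cushion = 2 × $805.20 = $1,610.40
Trial balance (start $0, +$805.20 each month, − disbursements):
  May: +$805.20 → $805.20
  Jun: +$805.20 − $936.90 → $673.50
  Jul: +$805.20 → $1,478.70
  Aug: +$805.20 → $2,283.90
  Sep: +$805.20 − $936.90 → $2,152.20
  Oct: +$805.20 − $1,824.72 → $1,132.68
  Nov: +$805.20 → $1,937.88
  Dec: +$805.20 − $3,421.62 → -$678.54
  Jan: +$805.20 → $126.66
  Feb: +$805.20 → $931.86
  Mar: +$805.20 − $2,542.26 → -$805.20
  Apr: +$805.20 → $0.00
Lowest trial balance = -$805.20 (Mar)
Initial deposit = cushion − low point = $1,610.40 − (-$805.20) = $2,415.60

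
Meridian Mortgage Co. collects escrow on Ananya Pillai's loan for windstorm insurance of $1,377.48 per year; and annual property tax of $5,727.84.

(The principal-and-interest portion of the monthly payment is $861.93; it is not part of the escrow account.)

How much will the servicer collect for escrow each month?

$592.11

Windstorm insurance: $1,377.48 annually
Property tax: $5,727.84 annually
Total annual escrow = $1,377.48 + $5,727.84 = $7,105.32
Per month = $7,105.32 / 12 = $592.11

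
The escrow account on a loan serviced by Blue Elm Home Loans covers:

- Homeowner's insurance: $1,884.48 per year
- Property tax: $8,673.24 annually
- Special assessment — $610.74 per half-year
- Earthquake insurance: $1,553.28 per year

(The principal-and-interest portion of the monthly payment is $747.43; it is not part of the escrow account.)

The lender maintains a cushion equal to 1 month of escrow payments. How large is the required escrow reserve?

Homeowner's insurance = $1,884.48/yr
Property tax = $8,673.24/yr
Special assessment = $610.74 × 2 = $1,221.48/yr
Earthquake insurance = $1,553.28/yr
Annual escrow total = $1,884.48 + $8,673.24 + $1,221.48 + $1,553.28 = $13,332.48
Monthly = $13,332.48 / 12 = $1,111.04
Required cushion = 1 × $1,111.04 = $1,111.04

$1,111.04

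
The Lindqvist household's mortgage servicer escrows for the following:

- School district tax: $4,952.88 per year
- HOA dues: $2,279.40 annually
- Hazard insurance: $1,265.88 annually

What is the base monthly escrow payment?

School district tax — $4,952.88 annually
HOA dues — $2,279.40 annually
Hazard insurance — $1,265.88 annually
Total annual escrow = $4,952.88 + $2,279.40 + $1,265.88 = $8,498.16
Monthly = $8,498.16 ÷ 12 = $708.18

$708.18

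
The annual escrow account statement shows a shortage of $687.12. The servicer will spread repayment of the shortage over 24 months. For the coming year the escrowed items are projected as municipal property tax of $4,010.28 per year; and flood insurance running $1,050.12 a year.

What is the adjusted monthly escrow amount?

Municipal property tax — $4,010.28 per year
Flood insurance — $1,050.12 per year
Annual escrow total = $4,010.28 + $1,050.12 = $5,060.40
Monthly = $5,060.40 ÷ 12 = $421.70
Shortage per month = $687.12 ÷ 24 = $28.63
New monthly escrow = $421.70 + $28.63 = $450.33

$450.33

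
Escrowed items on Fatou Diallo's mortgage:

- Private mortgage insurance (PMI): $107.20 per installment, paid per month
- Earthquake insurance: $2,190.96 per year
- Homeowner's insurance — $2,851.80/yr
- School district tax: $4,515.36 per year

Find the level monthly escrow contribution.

Private mortgage insurance (PMI) = $107.20 × 12 = $1,286.40/yr
Earthquake insurance = $2,190.96/yr
Homeowner's insurance = $2,851.80/yr
School district tax = $4,515.36/yr
Yearly total = $1,286.40 + $2,190.96 + $2,851.80 + $4,515.36 = $10,844.52
Base monthly escrow = $10,844.52 / 12 = $903.71

$903.71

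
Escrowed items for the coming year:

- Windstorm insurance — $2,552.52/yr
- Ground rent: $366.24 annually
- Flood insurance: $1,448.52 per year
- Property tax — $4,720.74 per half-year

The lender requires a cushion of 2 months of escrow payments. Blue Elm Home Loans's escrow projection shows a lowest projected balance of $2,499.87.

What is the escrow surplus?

$198.41

Windstorm insurance — $2,552.52
Ground rent — $366.24
Flood insurance — $1,448.52
Property tax — $4,720.74 × 2 = $9,441.48
Yearly total = $2,552.52 + $366.24 + $1,448.52 + $9,441.48 = $13,808.76
Monthly escrow = $13,808.76 / 12 = $1,150.73
Required cushion = 2 × $1,150.73 = $2,301.46
Excess over cushion: $2,499.87 − $2,301.46 = $198.41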